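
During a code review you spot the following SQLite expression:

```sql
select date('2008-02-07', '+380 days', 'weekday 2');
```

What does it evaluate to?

Applying '+380 days' to 2008-02-07: counting 380 days forward gives 2009-02-21.
`weekday 2` advances to the next Tuesday; 2009-02-21 is a Saturday, so it moves forward to 2009-02-24.

2009-02-24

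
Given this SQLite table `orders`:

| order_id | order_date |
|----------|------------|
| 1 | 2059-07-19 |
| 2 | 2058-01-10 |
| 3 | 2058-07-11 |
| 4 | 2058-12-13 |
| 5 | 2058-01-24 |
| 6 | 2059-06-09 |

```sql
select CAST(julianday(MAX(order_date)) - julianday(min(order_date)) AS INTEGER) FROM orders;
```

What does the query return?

555

MIN = 2058-01-10, MAX = 2059-07-19.
21 days remain in January 2058 after the 10th (31 − 10).
Full months from February 2058 through June 2059 contribute their day counts.
Then 19 days into July 2059.
Total: 21 + 28 + 31 + 30 + 31 + 30 + 31 + 31 + 30 + 31 + 30 + 31 + 31 + 28 + 31 + 30 + 31 + 30 + 19 = 555.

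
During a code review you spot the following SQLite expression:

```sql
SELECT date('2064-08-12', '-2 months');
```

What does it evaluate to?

2064-06-12

Adding -2 months to 2064-08-12 gives 2064-06-12.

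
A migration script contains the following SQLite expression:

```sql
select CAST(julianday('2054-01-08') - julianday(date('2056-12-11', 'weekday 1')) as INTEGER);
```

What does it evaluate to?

`weekday 1` advances to the next Monday; 2056-12-11 is already a Monday, so it stays at 2056-12-11.
23 days remain in January 2054 after the 8th (31 − 8).
Full months from February 2054 through November 2056 contribute their day counts.
Then 11 days into December 2056.
Total: 23 + 28 + 31 + 30 + 31 + 30 + 31 + 31 + 30 + 31 + 30 + 31 + 31 + 28 + 31 + 30 + 31 + 30 + 31 + 31 + 30 + 31 + 30 + 31 + 31 + 29 + 31 + 30 + 31 + 30 + 31 + 31 + 30 + 31 + 30 + 11 = 1068.
The subtraction is earlier − later, so the result is −1068 → -1068.

-1068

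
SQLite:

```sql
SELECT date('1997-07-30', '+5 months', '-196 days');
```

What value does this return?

1997-06-17

Adding +5 months to 1997-07-30 gives 1997-12-30.
Applying '-196 days' to 1997-12-30: counting 196 days back gives 1997-06-17.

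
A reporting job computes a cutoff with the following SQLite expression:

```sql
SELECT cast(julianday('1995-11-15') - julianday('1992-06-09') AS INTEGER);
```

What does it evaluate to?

21 days remain in June 1992 after the 9th (30 − 9).
Full months from July 1992 through October 1995 contribute their day counts.
Then 15 days into November 1995.
Total: 21 + 31 + 31 + 30 + 31 + 30 + 31 + 31 + 28 + 31 + 30 + 31 + 30 + 31 + 31 + 30 + 31 + 30 + 31 + 31 + 28 + 31 + 30 + 31 + 30 + 31 + 31 + 30 + 31 + 30 + 31 + 31 + 28 + 31 + 30 + 31 + 30 + 31 + 31 + 30 + 31 + 15 = 1254.

1254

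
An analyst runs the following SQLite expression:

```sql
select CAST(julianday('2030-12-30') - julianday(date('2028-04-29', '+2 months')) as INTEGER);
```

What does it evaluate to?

Adding +2 months to 2028-04-29 gives 2028-06-29.
1 day remains in June 2028 after the 29th (30 − 29).
Full months from July 2028 through November 2030 contribute their day counts.
Then 30 days into December 2030.
Total: 1 + 31 + 31 + 30 + 31 + 30 + 31 + 31 + 28 + 31 + 30 + 31 + 30 + 31 + 31 + 30 + 31 + 30 + 31 + 31 + 28 + 31 + 30 + 31 + 30 + 31 + 31 + 30 + 31 + 30 + 30 = 914.

914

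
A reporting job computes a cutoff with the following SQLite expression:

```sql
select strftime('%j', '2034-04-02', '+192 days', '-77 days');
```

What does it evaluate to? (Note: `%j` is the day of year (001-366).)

207

First apply '+192 days', '-77 days': 2034-04-02 → 2034-07-26.
Day-of-year for 2034-07-26: days since 2034-01-01 inclusive = 207, zero-padded to 207.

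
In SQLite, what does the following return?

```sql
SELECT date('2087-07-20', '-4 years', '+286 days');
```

2084-05-01

Adding -4 years to 2087-07-20 gives 2083-07-20.
Applying '+286 days' to 2083-07-20: counting 286 days forward gives 2084-05-01.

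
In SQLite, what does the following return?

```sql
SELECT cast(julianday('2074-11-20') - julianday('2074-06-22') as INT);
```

151

8 days remain in June 2074 after the 22nd (30 − 22).
July 2074: 31 days.
August 2074: 31 days.
September 2074: 30 days.
October 2074: 31 days.
Then 20 days into November 2074.
Total: 8 + 31 + 31 + 30 + 31 + 20 = 151.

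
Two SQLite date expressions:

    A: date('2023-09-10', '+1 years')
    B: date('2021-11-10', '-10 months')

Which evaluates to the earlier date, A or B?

B

A = 2024-09-10.
B = 2021-01-10.
B is earlier.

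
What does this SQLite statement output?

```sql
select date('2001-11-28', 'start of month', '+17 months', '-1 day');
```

`start of month` rewinds 2001-11-28 to 2001-11-01.
Adding +17 months to 2001-11-01 gives 2003-04-01.
Going back 1 day from 2003-04-01 reaches 2003-03-31 (last day of March, 31 days).

2003-03-31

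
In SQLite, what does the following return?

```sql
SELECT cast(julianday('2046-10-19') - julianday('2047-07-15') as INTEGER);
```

-269

12 days remain in October 2046 after the 19th (31 − 19).
Full months from November 2046 through June 2047 contribute their day counts.
Then 15 days into July 2047.
Total: 12 + 30 + 31 + 31 + 28 + 31 + 30 + 31 + 30 + 15 = 269.
The subtraction is earlier − later, so the result is −269 → -269.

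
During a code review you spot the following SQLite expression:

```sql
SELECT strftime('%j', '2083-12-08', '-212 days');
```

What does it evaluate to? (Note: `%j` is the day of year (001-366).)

130

First apply '-212 days': 2083-12-08 → 2083-05-10.
Day-of-year for 2083-05-10: days since 2083-01-01 inclusive = 130, zero-padded to 130.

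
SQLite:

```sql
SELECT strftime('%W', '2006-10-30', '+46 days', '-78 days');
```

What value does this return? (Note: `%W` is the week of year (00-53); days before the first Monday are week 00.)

39

First apply '+46 days', '-78 days': 2006-10-30 → 2006-09-28.
2006-09-28 is a Thursday. SQLite's %W counts Mondays since the year started; the result is 39.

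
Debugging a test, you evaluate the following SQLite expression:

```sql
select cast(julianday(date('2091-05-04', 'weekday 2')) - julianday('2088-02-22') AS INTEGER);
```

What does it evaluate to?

1171

`weekday 2` advances to the next Tuesday; 2091-05-04 is a Friday, so it moves forward to 2091-05-08.
7 days remain in February 2088 after the 22nd (29 − 22).
Full months from March 2088 through April 2091 contribute their day counts.
Then 8 days into May 2091.
Total: 7 + 31 + 30 + 31 + 30 + 31 + 31 + 30 + 31 + 30 + 31 + 31 + 28 + 31 + 30 + 31 + 30 + 31 + 31 + 30 + 31 + 30 + 31 + 31 + 28 + 31 + 30 + 31 + 30 + 31 + 31 + 30 + 31 + 30 + 31 + 31 + 28 + 31 + 30 + 8 = 1171.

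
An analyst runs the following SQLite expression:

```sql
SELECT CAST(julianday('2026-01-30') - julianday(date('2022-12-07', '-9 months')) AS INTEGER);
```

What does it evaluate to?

1425

Adding -9 months to 2022-12-07 gives 2022-03-07.
24 days remain in March 2022 after the 7th (31 − 7).
Full months from April 2022 through December 2025 contribute their day counts.
Then 30 days into January 2026.
Total: 24 + 30 + 31 + 30 + 31 + 31 + 30 + 31 + 30 + 31 + 31 + 28 + 31 + 30 + 31 + 30 + 31 + 31 + 30 + 31 + 30 + 31 + 31 + 29 + 31 + 30 + 31 + 30 + 31 + 31 + 30 + 31 + 30 + 31 + 31 + 28 + 31 + 30 + 31 + 30 + 31 + 31 + 30 + 31 + 30 + 31 + 30 = 1425.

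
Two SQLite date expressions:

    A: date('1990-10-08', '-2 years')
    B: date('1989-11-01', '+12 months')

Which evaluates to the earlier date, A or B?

A = 1988-10-08.
B = 1990-11-01.
A is earlier.

A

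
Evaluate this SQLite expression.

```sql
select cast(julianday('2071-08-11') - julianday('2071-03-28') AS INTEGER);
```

136

3 days remain in March 2071 after the 28th (31 − 28).
April 2071: 30 days.
May 2071: 31 days.
June 2071: 30 days.
July 2071: 31 days.
Then 11 days into August 2071.
Total: 3 + 30 + 31 + 30 + 31 + 11 = 136.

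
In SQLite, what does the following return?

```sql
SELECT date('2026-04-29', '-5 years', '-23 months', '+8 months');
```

2020-01-29

Adding -5 years to 2026-04-29 gives 2021-04-29.
Adding -23 months to 2021-04-29 gives 2019-05-29.
Adding +8 months to 2019-05-29 gives 2020-01-29.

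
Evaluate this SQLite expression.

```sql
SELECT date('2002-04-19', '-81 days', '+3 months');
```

Applying '-81 days' to 2002-04-19: counting 81 days back gives 2002-01-28.
Adding +3 months to 2002-01-28 gives 2002-04-28.

2002-04-28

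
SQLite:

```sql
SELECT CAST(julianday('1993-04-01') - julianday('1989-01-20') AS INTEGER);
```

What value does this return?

1532

11 days remain in January 1989 after the 20th (31 − 20).
Full months from February 1989 through March 1993 contribute their day counts.
Then 1 day into April 1993.
Total: 11 + 28 + 31 + 30 + 31 + 30 + 31 + 31 + 30 + 31 + 30 + 31 + 31 + 28 + 31 + 30 + 31 + 30 + 31 + 31 + 30 + 31 + 30 + 31 + 31 + 28 + 31 + 30 + 31 + 30 + 31 + 31 + 30 + 31 + 30 + 31 + 31 + 29 + 31 + 30 + 31 + 30 + 31 + 31 + 30 + 31 + 30 + 31 + 31 + 28 + 31 + 1 = 1532.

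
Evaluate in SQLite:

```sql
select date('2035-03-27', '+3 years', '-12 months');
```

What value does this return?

Adding +3 years to 2035-03-27 gives 2038-03-27.
Adding -12 months to 2038-03-27 gives 2037-03-27.

2037-03-27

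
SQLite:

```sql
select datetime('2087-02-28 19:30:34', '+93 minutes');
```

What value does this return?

93 minutes = 1h 33m; +93 minutes from 2087-02-28 19:30:34 is 2087-02-28 21:03:34.

2087-02-28 21:03:34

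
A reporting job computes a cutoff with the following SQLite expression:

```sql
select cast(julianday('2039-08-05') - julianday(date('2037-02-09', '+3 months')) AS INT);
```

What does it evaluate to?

818

Adding +3 months to 2037-02-09 gives 2037-05-09.
22 days remain in May 2037 after the 9th (31 − 9).
Full months from June 2037 through July 2039 contribute their day counts.
Then 5 days into August 2039.
Total: 22 + 30 + 31 + 31 + 30 + 31 + 30 + 31 + 31 + 28 + 31 + 30 + 31 + 30 + 31 + 31 + 30 + 31 + 30 + 31 + 31 + 28 + 31 + 30 + 31 + 30 + 31 + 5 = 818.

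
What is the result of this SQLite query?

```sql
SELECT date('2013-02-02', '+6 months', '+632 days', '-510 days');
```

2013-12-02

Adding +6 months to 2013-02-02 gives 2013-08-02.
Applying '+632 days' to 2013-08-02: counting 632 days forward gives 2015-04-26.
Applying '-510 days' to 2015-04-26: counting 510 days back gives 2013-12-02.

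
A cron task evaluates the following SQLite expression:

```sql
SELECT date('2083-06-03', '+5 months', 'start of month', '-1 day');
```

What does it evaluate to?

Adding +5 months to 2083-06-03 gives 2083-11-03.
`start of month` rewinds 2083-11-03 to 2083-11-01.
Going back 1 day from 2083-11-01 reaches 2083-10-31 (last day of October, 31 days).

2083-10-31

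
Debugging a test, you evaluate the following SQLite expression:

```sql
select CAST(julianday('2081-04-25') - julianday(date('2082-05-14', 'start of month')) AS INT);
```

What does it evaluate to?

`start of month` rewinds 2082-05-14 to 2082-05-01.
5 days remain in April 2081 after the 25th (30 − 25).
Full months from May 2081 through April 2082 contribute their day counts.
Then 1 day into May 2082.
Total: 5 + 31 + 30 + 31 + 31 + 30 + 31 + 30 + 31 + 31 + 28 + 31 + 30 + 1 = 371.
The subtraction is earlier − later, so the result is −371 → -371.

-371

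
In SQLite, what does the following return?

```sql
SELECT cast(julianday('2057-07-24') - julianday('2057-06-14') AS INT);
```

16 days remain in June 2057 after the 14th (30 − 14).
Then 24 days into July 2057.
Total: 16 + 24 = 40.

40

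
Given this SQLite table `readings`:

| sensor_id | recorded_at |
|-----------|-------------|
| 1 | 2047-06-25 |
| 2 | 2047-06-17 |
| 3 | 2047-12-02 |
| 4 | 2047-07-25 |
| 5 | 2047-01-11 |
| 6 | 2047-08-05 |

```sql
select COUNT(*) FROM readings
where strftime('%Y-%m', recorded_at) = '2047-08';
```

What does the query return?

Rows with year-month 2047-08: 2047-08-05 → 1.

1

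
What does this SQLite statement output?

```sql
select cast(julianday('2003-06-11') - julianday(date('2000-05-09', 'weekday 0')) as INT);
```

1123

`weekday 0` advances to the next Sunday; 2000-05-09 is a Tuesday, so it moves forward to 2000-05-14.
17 days remain in May 2000 after the 14th (31 − 14).
Full months from June 2000 through May 2003 contribute their day counts.
Then 11 days into June 2003.
Total: 17 + 30 + 31 + 31 + 30 + 31 + 30 + 31 + 31 + 28 + 31 + 30 + 31 + 30 + 31 + 31 + 30 + 31 + 30 + 31 + 31 + 28 + 31 + 30 + 31 + 30 + 31 + 31 + 30 + 31 + 30 + 31 + 31 + 28 + 31 + 30 + 31 + 11 = 1123.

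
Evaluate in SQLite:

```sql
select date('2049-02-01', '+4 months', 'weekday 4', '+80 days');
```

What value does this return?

2049-08-22

Adding +4 months to 2049-02-01 gives 2049-06-01.
`weekday 4` advances to the next Thursday; 2049-06-01 is a Tuesday, so it moves forward to 2049-06-03.
Applying '+80 days' to 2049-06-03: counting 80 days forward gives 2049-08-22.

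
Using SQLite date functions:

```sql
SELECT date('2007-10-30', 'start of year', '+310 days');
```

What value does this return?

2007-11-07

`start of year` rewinds 2007-10-30 to 2007-01-01.
Applying '+310 days' to 2007-01-01: counting 310 days forward gives 2007-11-07.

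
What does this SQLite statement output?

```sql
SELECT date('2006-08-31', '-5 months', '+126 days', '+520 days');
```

Adding -5 months to 2006-08-31 gives 2006-03-31.
Applying '+126 days' to 2006-03-31: counting 126 days forward gives 2006-08-04.
Applying '+520 days' to 2006-08-04: counting 520 days forward gives 2008-01-06.

2008-01-06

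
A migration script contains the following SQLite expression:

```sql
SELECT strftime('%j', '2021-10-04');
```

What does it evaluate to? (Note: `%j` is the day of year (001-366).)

Day-of-year for 2021-10-04: days since 2021-01-01 inclusive = 277, zero-padded to 277.

277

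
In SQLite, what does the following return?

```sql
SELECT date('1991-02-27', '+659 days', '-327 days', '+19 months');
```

1993-08-25

Applying '+659 days' to 1991-02-27: counting 659 days forward gives 1992-12-17.
Applying '-327 days' to 1992-12-17: counting 327 days back gives 1992-01-25.
Adding +19 months to 1992-01-25 gives 1993-08-25.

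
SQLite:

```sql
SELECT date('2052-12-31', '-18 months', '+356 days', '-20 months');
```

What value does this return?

Adding -18 months to 2052-12-31 targets 2051-06-31. June 2051 has only 30 days, so SQLite normalizes the 1-day overflow forward to 2051-07-01.
Applying '+356 days' to 2051-07-01: counting 356 days forward gives 2052-06-21.
Adding -20 months to 2052-06-21 gives 2050-10-21.

2050-10-21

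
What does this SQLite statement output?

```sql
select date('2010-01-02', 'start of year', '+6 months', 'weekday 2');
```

2010-07-06

`start of year` rewinds 2010-01-02 to 2010-01-01.
Adding +6 months to 2010-01-01 gives 2010-07-01.
`weekday 2` advances to the next Tuesday; 2010-07-01 is a Thursday, so it moves forward to 2010-07-06.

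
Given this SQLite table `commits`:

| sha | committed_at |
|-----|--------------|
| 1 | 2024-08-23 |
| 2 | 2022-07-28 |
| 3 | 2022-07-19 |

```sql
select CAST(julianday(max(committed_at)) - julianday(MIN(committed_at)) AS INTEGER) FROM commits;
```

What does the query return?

MIN = 2022-07-19, MAX = 2024-08-23.
12 days remain in July 2022 after the 19th (31 − 19).
Full months from August 2022 through July 2024 contribute their day counts.
Then 23 days into August 2024.
Total: 12 + 31 + 30 + 31 + 30 + 31 + 31 + 28 + 31 + 30 + 31 + 30 + 31 + 31 + 30 + 31 + 30 + 31 + 31 + 29 + 31 + 30 + 31 + 30 + 31 + 23 = 766.

766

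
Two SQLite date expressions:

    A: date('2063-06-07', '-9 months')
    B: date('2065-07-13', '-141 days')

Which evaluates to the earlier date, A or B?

A

A = 2062-09-07.
B = 2065-02-22.
A is earlier.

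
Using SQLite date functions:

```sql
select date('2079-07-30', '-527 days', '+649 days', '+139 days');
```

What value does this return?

2080-04-16

Applying '-527 days' to 2079-07-30: counting 527 days back gives 2078-02-18.
Applying '+649 days' to 2078-02-18: counting 649 days forward gives 2079-11-29.
Applying '+139 days' to 2079-11-29: counting 139 days forward gives 2080-04-16.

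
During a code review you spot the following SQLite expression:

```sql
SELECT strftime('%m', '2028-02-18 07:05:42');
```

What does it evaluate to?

02

`%m` extracts the 2-digit month (01-12): 02.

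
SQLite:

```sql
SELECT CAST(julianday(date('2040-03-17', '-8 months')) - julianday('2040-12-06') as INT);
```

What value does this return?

Adding -8 months to 2040-03-17 gives 2039-07-17.
14 days remain in July 2039 after the 17th (31 − 17).
Full months from August 2039 through November 2040 contribute their day counts.
Then 6 days into December 2040.
Total: 14 + 31 + 30 + 31 + 30 + 31 + 31 + 29 + 31 + 30 + 31 + 30 + 31 + 31 + 30 + 31 + 30 + 6 = 508.
The subtraction is earlier − later, so the result is −508 → -508.

-508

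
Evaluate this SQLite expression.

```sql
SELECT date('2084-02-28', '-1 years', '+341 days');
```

Adding -1 year to 2084-02-28 gives 2083-02-28.
Applying '+341 days' to 2083-02-28: counting 341 days forward gives 2084-02-04.

2084-02-04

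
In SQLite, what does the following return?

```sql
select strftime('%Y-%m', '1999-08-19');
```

`%Y-%m` extracts the year-month: 1999-08.

1999-08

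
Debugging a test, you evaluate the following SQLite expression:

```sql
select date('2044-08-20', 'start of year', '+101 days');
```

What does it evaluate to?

2044-04-11

`start of year` rewinds 2044-08-20 to 2044-01-01.
Applying '+101 days' to 2044-01-01: counting 101 days forward gives 2044-04-11.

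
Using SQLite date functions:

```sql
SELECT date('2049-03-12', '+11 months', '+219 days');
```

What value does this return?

2050-09-19

Adding +11 months to 2049-03-12 gives 2050-02-12.
Applying '+219 days' to 2050-02-12: counting 219 days forward gives 2050-09-19.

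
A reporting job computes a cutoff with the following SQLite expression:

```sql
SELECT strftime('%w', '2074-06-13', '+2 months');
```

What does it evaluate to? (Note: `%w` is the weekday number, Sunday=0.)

1

First apply '+2 months': 2074-06-13 → 2074-08-13.
2074-08-13 is a Monday; with Sunday=0 that is 1.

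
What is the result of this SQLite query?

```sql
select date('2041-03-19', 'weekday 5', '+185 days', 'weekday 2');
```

2041-09-24

`weekday 5` advances to the next Friday; 2041-03-19 is a Tuesday, so it moves forward to 2041-03-22.
Applying '+185 days' to 2041-03-22: counting 185 days forward gives 2041-09-23.
`weekday 2` advances to the next Tuesday; 2041-09-23 is a Monday, so it moves forward to 2041-09-24.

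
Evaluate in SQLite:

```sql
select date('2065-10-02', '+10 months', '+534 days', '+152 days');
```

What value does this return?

2068-06-18

Adding +10 months to 2065-10-02 gives 2066-08-02.
Applying '+534 days' to 2066-08-02: counting 534 days forward gives 2068-01-18.
Applying '+152 days' to 2068-01-18: counting 152 days forward gives 2068-06-18.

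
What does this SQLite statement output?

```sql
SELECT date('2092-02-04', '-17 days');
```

2092-01-18

Going back 4 days from 2092-02-04 reaches 2092-01-31 (last day of January, 31 days).
Going back 13 days within January lands on 2092-01-18.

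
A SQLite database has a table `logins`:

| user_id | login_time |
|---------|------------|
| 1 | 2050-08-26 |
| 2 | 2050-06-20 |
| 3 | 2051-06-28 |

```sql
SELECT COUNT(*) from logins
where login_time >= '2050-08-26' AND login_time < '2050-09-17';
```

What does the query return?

Rows in [2050-08-26, 2050-09-17): 2050-08-26 → 1 row.

1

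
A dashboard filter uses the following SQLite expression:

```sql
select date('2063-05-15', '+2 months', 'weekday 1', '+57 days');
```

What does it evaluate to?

2063-09-11

Adding +2 months to 2063-05-15 gives 2063-07-15.
`weekday 1` advances to the next Monday; 2063-07-15 is a Sunday, so it moves forward to 2063-07-16.
Applying '+57 days' to 2063-07-16: counting 57 days forward gives 2063-09-11.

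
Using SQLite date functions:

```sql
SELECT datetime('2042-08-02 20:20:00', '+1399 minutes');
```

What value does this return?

1399 minutes = 23h 19m; +1399 minutes from 2042-08-02 20:20:00 is 2042-08-03 19:39:00 (crosses midnight).

2042-08-03 19:39:00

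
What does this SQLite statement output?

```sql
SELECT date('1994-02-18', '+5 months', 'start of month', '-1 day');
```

1994-06-30

Adding +5 months to 1994-02-18 gives 1994-07-18.
`start of month` rewinds 1994-07-18 to 1994-07-01.
Going back 1 day from 1994-07-01 reaches 1994-06-30 (last day of June, 30 days).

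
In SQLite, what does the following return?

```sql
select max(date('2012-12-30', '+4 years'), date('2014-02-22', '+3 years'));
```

date('2012-12-30', '+4 years') → 2016-12-30.
date('2014-02-22', '+3 years') → 2017-02-22.
Later of the two is 2017-02-22.

2017-02-22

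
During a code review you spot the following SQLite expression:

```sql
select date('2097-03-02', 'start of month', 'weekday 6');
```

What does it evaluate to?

2097-03-02

`start of month` rewinds 2097-03-02 to 2097-03-01.
`weekday 6` advances to the next Saturday; 2097-03-01 is a Friday, so it moves forward to 2097-03-02.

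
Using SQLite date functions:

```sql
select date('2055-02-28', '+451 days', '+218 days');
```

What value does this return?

2056-12-28

Applying '+451 days' to 2055-02-28: counting 451 days forward gives 2056-05-24.
Applying '+218 days' to 2056-05-24: counting 218 days forward gives 2056-12-28.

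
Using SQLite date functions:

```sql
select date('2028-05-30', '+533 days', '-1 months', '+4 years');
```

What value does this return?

2033-10-14

Applying '+533 days' to 2028-05-30: counting 533 days forward gives 2029-11-14.
Adding -1 month to 2029-11-14 gives 2029-10-14.
Adding +4 years to 2029-10-14 gives 2033-10-14.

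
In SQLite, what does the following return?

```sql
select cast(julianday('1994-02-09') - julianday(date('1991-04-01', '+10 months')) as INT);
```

739

Adding +10 months to 1991-04-01 gives 1992-02-01.
28 days remain in February 1992 after the 1st (29 − 1).
Full months from March 1992 through January 1994 contribute their day counts.
Then 9 days into February 1994.
Total: 28 + 31 + 30 + 31 + 30 + 31 + 31 + 30 + 31 + 30 + 31 + 31 + 28 + 31 + 30 + 31 + 30 + 31 + 31 + 30 + 31 + 30 + 31 + 31 + 9 = 739.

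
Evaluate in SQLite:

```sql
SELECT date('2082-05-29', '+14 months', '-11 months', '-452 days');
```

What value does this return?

Adding +14 months to 2082-05-29 gives 2083-07-29.
Adding -11 months to 2083-07-29 gives 2082-08-29.
Applying '-452 days' to 2082-08-29: counting 452 days back gives 2081-06-03.

2081-06-03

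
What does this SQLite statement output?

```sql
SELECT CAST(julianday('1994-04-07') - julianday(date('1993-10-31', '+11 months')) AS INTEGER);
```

-177

Adding +11 months to 1993-10-31 targets 1994-09-31. September 1994 has only 30 days, so SQLite normalizes the 1-day overflow forward to 1994-10-01.
23 days remain in April 1994 after the 7th (30 − 7).
May 1994: 31 days.
June 1994: 30 days.
July 1994: 31 days.
August 1994: 31 days.
September 1994: 30 days.
Then 1 day into October 1994.
Total: 23 + 31 + 30 + 31 + 31 + 30 + 1 = 177.
The subtraction is earlier − later, so the result is −177 → -177.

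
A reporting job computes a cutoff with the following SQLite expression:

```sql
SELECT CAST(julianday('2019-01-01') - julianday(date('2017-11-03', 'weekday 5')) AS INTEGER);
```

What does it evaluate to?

424

`weekday 5` advances to the next Friday; 2017-11-03 is already a Friday, so it stays at 2017-11-03.
27 days remain in November 2017 after the 3rd (30 − 3).
Full months from December 2017 through December 2018 contribute their day counts.
Then 1 day into January 2019.
Total: 27 + 31 + 31 + 28 + 31 + 30 + 31 + 30 + 31 + 31 + 30 + 31 + 30 + 31 + 1 = 424.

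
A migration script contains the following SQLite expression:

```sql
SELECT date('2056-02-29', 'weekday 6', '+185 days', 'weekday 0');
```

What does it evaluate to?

`weekday 6` advances to the next Saturday; 2056-02-29 is a Tuesday, so it moves forward to 2056-03-04.
Applying '+185 days' to 2056-03-04: counting 185 days forward gives 2056-09-05.
`weekday 0` advances to the next Sunday; 2056-09-05 is a Tuesday, so it moves forward to 2056-09-10.

2056-09-10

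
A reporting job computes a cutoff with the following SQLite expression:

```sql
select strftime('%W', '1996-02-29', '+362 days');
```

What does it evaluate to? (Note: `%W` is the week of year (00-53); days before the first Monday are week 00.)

First apply '+362 days': 1996-02-29 → 1997-02-25.
1997-02-25 is a Tuesday. SQLite's %W counts Mondays since the year started; the result is 08.

08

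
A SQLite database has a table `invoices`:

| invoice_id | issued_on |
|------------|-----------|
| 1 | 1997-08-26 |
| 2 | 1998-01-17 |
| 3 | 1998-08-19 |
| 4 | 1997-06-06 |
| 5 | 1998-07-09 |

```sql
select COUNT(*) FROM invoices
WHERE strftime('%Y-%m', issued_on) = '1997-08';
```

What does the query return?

1

Rows with year-month 1997-08: 1997-08-26 → 1.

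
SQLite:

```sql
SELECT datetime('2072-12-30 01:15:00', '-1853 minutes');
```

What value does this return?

1853 minutes = 30h 53m; -1853 minutes from 2072-12-30 01:15:00 is 2072-12-28 18:22:00 (crosses midnight).

2072-12-28 18:22:00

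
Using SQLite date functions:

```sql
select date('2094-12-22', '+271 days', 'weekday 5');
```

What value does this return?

Applying '+271 days' to 2094-12-22: counting 271 days forward gives 2095-09-19.
`weekday 5` advances to the next Friday; 2095-09-19 is a Monday, so it moves forward to 2095-09-23.

2095-09-23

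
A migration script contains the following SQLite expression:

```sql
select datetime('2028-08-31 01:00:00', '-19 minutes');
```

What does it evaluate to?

2028-08-31 00:41:00

-19 minutes from 2028-08-31 01:00:00 is 2028-08-31 00:41:00.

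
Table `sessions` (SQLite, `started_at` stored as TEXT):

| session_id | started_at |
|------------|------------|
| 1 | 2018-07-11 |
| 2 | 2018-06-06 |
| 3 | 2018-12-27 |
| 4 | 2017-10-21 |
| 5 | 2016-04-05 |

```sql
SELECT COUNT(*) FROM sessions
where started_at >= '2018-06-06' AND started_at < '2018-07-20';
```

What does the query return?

2

Rows in [2018-06-06, 2018-07-20): 2018-07-11, 2018-06-06 → 2 rows.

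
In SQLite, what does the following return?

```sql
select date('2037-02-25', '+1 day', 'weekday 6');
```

Advancing 1 more day within February lands on 2037-02-26.
`weekday 6` advances to the next Saturday; 2037-02-26 is a Thursday, so it moves forward to 2037-02-28.

2037-02-28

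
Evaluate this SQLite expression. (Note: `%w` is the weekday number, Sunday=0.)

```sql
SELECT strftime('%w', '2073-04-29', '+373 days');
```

1

First apply '+373 days': 2073-04-29 → 2074-05-07.
2074-05-07 is a Monday; with Sunday=0 that is 1.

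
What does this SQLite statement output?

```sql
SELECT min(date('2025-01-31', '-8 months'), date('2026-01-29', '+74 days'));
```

2024-05-31

date('2025-01-31', '-8 months') → 2024-05-31.
date('2026-01-29', '+74 days') → 2026-04-13.
Earlier of the two is 2024-05-31.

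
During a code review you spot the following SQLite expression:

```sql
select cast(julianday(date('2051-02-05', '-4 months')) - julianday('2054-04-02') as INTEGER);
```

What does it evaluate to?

Adding -4 months to 2051-02-05 gives 2050-10-05.
26 days remain in October 2050 after the 5th (31 − 5).
Full months from November 2050 through March 2054 contribute their day counts.
Then 2 days into April 2054.
Total: 26 + 30 + 31 + 31 + 28 + 31 + 30 + 31 + 30 + 31 + 31 + 30 + 31 + 30 + 31 + 31 + 29 + 31 + 30 + 31 + 30 + 31 + 31 + 30 + 31 + 30 + 31 + 31 + 28 + 31 + 30 + 31 + 30 + 31 + 31 + 30 + 31 + 30 + 31 + 31 + 28 + 31 + 2 = 1275.
The subtraction is earlier − later, so the result is −1275 → -1275.

-1275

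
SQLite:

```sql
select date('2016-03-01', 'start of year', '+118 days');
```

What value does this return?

2016-04-28

`start of year` rewinds 2016-03-01 to 2016-01-01.
Applying '+118 days' to 2016-01-01: counting 118 days forward gives 2016-04-28.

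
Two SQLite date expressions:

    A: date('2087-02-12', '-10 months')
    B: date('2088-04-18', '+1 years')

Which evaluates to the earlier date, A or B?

A

A = 2086-04-12.
B = 2089-04-18.
A is earlier.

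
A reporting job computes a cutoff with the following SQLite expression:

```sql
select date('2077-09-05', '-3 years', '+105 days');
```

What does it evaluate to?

2074-12-19

Adding -3 years to 2077-09-05 gives 2074-09-05.
Applying '+105 days' to 2074-09-05: counting 105 days forward gives 2074-12-19.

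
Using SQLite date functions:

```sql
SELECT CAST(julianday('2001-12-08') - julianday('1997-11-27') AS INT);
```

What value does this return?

1472

3 days remain in November 1997 after the 27th (30 − 27).
Full months from December 1997 through November 2001 contribute their day counts.
Then 8 days into December 2001.
Total: 3 + 31 + 31 + 28 + 31 + 30 + 31 + 30 + 31 + 31 + 30 + 31 + 30 + 31 + 31 + 28 + 31 + 30 + 31 + 30 + 31 + 31 + 30 + 31 + 30 + 31 + 31 + 29 + 31 + 30 + 31 + 30 + 31 + 31 + 30 + 31 + 30 + 31 + 31 + 28 + 31 + 30 + 31 + 30 + 31 + 31 + 30 + 31 + 30 + 8 = 1472.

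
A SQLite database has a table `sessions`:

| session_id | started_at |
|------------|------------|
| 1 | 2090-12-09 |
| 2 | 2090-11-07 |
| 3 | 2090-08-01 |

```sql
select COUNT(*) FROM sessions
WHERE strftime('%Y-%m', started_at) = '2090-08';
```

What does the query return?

1

Rows with year-month 2090-08: 2090-08-01 → 1.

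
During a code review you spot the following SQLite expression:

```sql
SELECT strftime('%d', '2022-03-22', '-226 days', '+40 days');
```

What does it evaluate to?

17

First apply '-226 days', '+40 days': 2022-03-22 → 2021-09-17.
`%d` extracts the 2-digit day of month: 17.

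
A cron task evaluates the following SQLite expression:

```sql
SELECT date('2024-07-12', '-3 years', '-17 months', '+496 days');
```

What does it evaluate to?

2021-06-22

Adding -3 years to 2024-07-12 gives 2021-07-12.
Adding -17 months to 2021-07-12 gives 2020-02-12.
Applying '+496 days' to 2020-02-12: counting 496 days forward gives 2021-06-22.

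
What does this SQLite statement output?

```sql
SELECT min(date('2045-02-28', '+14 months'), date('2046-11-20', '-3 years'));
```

2043-11-20

date('2045-02-28', '+14 months') → 2046-04-28.
date('2046-11-20', '-3 years') → 2043-11-20.
Earlier of the two is 2043-11-20.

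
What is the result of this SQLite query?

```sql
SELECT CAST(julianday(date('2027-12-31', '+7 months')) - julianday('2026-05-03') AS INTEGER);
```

Adding +7 months to 2027-12-31 gives 2028-07-31.
28 days remain in May 2026 after the 3rd (31 − 3).
Full months from June 2026 through June 2028 contribute their day counts.
Then 31 days into July 2028.
Total: 28 + 30 + 31 + 31 + 30 + 31 + 30 + 31 + 31 + 28 + 31 + 30 + 31 + 30 + 31 + 31 + 30 + 31 + 30 + 31 + 31 + 29 + 31 + 30 + 31 + 30 + 31 = 820.

820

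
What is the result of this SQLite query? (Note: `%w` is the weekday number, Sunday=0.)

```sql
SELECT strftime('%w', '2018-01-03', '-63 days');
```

First apply '-63 days': 2018-01-03 → 2017-11-01.
2017-11-01 is a Wednesday; with Sunday=0 that is 3.

3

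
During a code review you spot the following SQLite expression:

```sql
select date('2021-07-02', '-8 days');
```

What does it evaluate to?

Going back 2 days from 2021-07-02 reaches 2021-06-30 (last day of June, 30 days).
Going back 6 days within June lands on 2021-06-24.

2021-06-24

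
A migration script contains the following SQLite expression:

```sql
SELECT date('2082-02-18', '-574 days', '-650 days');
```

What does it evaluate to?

Applying '-574 days' to 2082-02-18: counting 574 days back gives 2080-07-24.
Applying '-650 days' to 2080-07-24: counting 650 days back gives 2078-10-13.

2078-10-13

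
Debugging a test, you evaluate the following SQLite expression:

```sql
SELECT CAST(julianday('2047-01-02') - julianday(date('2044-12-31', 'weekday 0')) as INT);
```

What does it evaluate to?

`weekday 0` advances to the next Sunday; 2044-12-31 is a Saturday, so it moves forward to 2045-01-01.
30 days remain in January 2045 after the 1st (31 − 1).
Full months from February 2045 through December 2046 contribute their day counts.
Then 2 days into January 2047.
Total: 30 + 28 + 31 + 30 + 31 + 30 + 31 + 31 + 30 + 31 + 30 + 31 + 31 + 28 + 31 + 30 + 31 + 30 + 31 + 31 + 30 + 31 + 30 + 31 + 2 = 731.

731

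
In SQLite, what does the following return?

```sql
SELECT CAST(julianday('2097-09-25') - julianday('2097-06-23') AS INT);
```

94

7 days remain in June 2097 after the 23rd (30 − 23).
July 2097: 31 days.
August 2097: 31 days.
Then 25 days into September 2097.
Total: 7 + 31 + 31 + 25 = 94.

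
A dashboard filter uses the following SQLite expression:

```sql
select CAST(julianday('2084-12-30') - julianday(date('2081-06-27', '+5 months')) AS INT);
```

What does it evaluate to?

1129

Adding +5 months to 2081-06-27 gives 2081-11-27.
3 days remain in November 2081 after the 27th (30 − 27).
Full months from December 2081 through November 2084 contribute their day counts.
Then 30 days into December 2084.
Total: 3 + 31 + 31 + 28 + 31 + 30 + 31 + 30 + 31 + 31 + 30 + 31 + 30 + 31 + 31 + 28 + 31 + 30 + 31 + 30 + 31 + 31 + 30 + 31 + 30 + 31 + 31 + 29 + 31 + 30 + 31 + 30 + 31 + 31 + 30 + 31 + 30 + 30 = 1129.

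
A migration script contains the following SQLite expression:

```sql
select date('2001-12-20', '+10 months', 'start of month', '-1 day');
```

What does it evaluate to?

Adding +10 months to 2001-12-20 gives 2002-10-20.
`start of month` rewinds 2002-10-20 to 2002-10-01.
Going back 1 day from 2002-10-01 reaches 2002-09-30 (last day of September, 30 days).

2002-09-30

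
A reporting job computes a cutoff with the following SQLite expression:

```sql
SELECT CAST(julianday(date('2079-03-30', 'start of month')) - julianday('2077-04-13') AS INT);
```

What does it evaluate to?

`start of month` rewinds 2079-03-30 to 2079-03-01.
17 days remain in April 2077 after the 13th (30 − 13).
Full months from May 2077 through February 2079 contribute their day counts.
Then 1 day into March 2079.
Total: 17 + 31 + 30 + 31 + 31 + 30 + 31 + 30 + 31 + 31 + 28 + 31 + 30 + 31 + 30 + 31 + 31 + 30 + 31 + 30 + 31 + 31 + 28 + 1 = 687.

687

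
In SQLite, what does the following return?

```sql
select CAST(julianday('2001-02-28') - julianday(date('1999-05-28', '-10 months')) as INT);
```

946

Adding -10 months to 1999-05-28 gives 1998-07-28.
3 days remain in July 1998 after the 28th (31 − 28).
Full months from August 1998 through January 2001 contribute their day counts.
Then 28 days into February 2001.
Total: 3 + 31 + 30 + 31 + 30 + 31 + 31 + 28 + 31 + 30 + 31 + 30 + 31 + 31 + 30 + 31 + 30 + 31 + 31 + 29 + 31 + 30 + 31 + 30 + 31 + 31 + 30 + 31 + 30 + 31 + 31 + 28 = 946.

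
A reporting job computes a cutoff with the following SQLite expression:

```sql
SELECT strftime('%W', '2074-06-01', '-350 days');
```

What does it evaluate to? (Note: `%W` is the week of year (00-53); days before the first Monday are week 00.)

First apply '-350 days': 2074-06-01 → 2073-06-16.
2073-06-16 is a Friday. SQLite's %W counts Mondays since the year started; the result is 24.

24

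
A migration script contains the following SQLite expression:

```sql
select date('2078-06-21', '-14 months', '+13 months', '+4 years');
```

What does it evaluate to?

Adding -14 months to 2078-06-21 gives 2077-04-21.
Adding +13 months to 2077-04-21 gives 2078-05-21.
Adding +4 years to 2078-05-21 gives 2082-05-21.

2082-05-21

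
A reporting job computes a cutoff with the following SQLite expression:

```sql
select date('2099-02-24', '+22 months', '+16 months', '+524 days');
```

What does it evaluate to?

Adding +22 months to 2099-02-24 gives 2100-12-24.
Adding +16 months to 2100-12-24 gives 2102-04-24.
Applying '+524 days' to 2102-04-24: counting 524 days forward gives 2103-09-30.

2103-09-30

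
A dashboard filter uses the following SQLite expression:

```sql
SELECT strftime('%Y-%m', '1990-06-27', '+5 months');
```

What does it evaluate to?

First apply '+5 months': 1990-06-27 → 1990-11-27.
`%Y-%m` extracts the year-month: 1990-11.

1990-11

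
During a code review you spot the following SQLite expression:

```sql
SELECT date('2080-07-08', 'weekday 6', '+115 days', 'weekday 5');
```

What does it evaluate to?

2080-11-08

`weekday 6` advances to the next Saturday; 2080-07-08 is a Monday, so it moves forward to 2080-07-13.
Applying '+115 days' to 2080-07-13: counting 115 days forward gives 2080-11-05.
`weekday 5` advances to the next Friday; 2080-11-05 is a Tuesday, so it moves forward to 2080-11-08.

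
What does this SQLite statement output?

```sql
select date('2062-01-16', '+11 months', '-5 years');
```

Adding +11 months to 2062-01-16 gives 2062-12-16.
Adding -5 years to 2062-12-16 gives 2057-12-16.

2057-12-16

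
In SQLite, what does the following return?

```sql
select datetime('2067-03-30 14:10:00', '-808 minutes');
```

2067-03-30 00:42:00

808 minutes = 13h 28m; -808 minutes from 2067-03-30 14:10:00 is 2067-03-30 00:42:00.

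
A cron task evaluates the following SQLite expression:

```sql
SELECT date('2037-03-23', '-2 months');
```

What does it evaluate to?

Adding -2 months to 2037-03-23 gives 2037-01-23.

2037-01-23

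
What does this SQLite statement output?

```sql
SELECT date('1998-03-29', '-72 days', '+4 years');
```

2002-01-16

Applying '-72 days' to 1998-03-29: counting 72 days back gives 1998-01-16.
Adding +4 years to 1998-01-16 gives 2002-01-16.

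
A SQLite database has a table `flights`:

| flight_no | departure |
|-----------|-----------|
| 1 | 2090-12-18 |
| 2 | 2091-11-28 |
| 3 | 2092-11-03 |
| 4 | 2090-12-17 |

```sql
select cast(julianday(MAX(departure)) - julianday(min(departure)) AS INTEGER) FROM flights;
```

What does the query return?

687

MIN = 2090-12-17, MAX = 2092-11-03.
14 days remain in December 2090 after the 17th (31 − 17).
Full months from January 2091 through October 2092 contribute their day counts.
Then 3 days into November 2092.
Total: 14 + 31 + 28 + 31 + 30 + 31 + 30 + 31 + 31 + 30 + 31 + 30 + 31 + 31 + 29 + 31 + 30 + 31 + 30 + 31 + 31 + 30 + 31 + 3 = 687.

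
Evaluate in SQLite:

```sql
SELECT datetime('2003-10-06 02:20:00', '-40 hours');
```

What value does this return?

-40 hours from 2003-10-06 02:20:00 is 2003-10-04 10:20:00 (crosses midnight).

2003-10-04 10:20:00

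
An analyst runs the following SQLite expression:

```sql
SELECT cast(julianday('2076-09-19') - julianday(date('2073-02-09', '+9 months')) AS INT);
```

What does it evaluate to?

1045

Adding +9 months to 2073-02-09 gives 2073-11-09.
21 days remain in November 2073 after the 9th (30 − 9).
Full months from December 2073 through August 2076 contribute their day counts.
Then 19 days into September 2076.
Total: 21 + 31 + 31 + 28 + 31 + 30 + 31 + 30 + 31 + 31 + 30 + 31 + 30 + 31 + 31 + 28 + 31 + 30 + 31 + 30 + 31 + 31 + 30 + 31 + 30 + 31 + 31 + 29 + 31 + 30 + 31 + 30 + 31 + 31 + 19 = 1045.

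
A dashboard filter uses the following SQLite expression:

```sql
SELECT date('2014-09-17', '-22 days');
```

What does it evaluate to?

Going back 17 days from 2014-09-17 reaches 2014-08-31 (last day of August, 31 days).
Going back 5 days within August lands on 2014-08-26.

2014-08-26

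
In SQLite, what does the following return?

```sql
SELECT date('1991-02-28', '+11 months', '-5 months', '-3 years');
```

Adding +11 months to 1991-02-28 gives 1992-01-28.
Adding -5 months to 1992-01-28 gives 1991-08-28.
Adding -3 years to 1991-08-28 gives 1988-08-28.

1988-08-28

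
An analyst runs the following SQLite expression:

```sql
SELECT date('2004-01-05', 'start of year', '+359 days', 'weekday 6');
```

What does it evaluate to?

`start of year` rewinds 2004-01-05 to 2004-01-01.
Applying '+359 days' to 2004-01-01: counting 359 days forward gives 2004-12-25.
`weekday 6` advances to the next Saturday; 2004-12-25 is already a Saturday, so it stays at 2004-12-25.

2004-12-25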